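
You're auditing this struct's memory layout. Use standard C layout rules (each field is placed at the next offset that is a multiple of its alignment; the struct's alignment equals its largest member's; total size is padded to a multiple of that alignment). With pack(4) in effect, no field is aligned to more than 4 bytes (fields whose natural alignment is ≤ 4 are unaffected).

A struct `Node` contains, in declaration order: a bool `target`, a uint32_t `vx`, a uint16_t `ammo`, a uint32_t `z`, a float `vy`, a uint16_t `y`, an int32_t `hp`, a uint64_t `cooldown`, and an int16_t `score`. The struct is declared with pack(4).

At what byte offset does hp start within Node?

0..1  target  (1B, 1-aligned)
1..4  -- padding (3B)
4..8  vx  (4B, 4-aligned)
8..10  ammo  (2B, 2-aligned)
10..12  -- padding (2B)
12..16  z  (4B, 4-aligned)
16..20  vy  (4B, 4-aligned)
20..22  y  (2B, 2-aligned)
22..24  -- padding (2B)
24..28  hp  (4B, 4-aligned)

24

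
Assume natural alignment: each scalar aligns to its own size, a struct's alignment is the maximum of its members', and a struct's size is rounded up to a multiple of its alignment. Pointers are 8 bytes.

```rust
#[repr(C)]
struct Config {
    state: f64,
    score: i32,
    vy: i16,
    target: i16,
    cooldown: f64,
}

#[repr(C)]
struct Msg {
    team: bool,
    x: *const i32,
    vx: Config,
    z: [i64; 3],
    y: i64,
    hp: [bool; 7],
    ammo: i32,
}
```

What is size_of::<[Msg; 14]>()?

Config: @0: state [8B, align 8] → 8; @8: score [4B, align 4] → 12; @12: vy [2B, align 2] → 14; @14: target [2B, align 2] → 16; @16: cooldown [8B, align 8] → 24; size 24, align 8
@0: team [1B, align 1] → 1
+7 pad (align 8)
@8: x [8B, align 8] → 16
@16: vx [24B, align 8] → 40
@40: z [24B, align 8] → 64
@64: y [8B, align 8] → 72
@72: hp [7B, align 1] → 79
+1 pad (align 4)
@80: ammo [4B, align 4] → 84
+4 tail pad (align 8)
size 88, align 8
array of 14: 14 × 88 = 1232

1232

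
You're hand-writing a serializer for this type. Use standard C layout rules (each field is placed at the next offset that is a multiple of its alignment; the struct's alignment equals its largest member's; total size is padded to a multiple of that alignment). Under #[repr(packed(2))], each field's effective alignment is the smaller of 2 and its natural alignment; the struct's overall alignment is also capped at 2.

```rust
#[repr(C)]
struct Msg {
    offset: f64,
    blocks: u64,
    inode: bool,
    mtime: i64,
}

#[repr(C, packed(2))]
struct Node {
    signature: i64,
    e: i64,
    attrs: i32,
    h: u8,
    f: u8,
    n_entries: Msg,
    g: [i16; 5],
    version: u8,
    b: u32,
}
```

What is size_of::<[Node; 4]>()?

280

Msg: @0: offset [8B, align 8] → 8; @8: blocks [8B, align 8] → 16; @16: inode [1B, align 1] → 17; +7 pad (align 8); @24: mtime [8B, align 8] → 32; size 32, align 8
@0: signature [8B, align 2] → 8
@8: e [8B, align 2] → 16
@16: attrs [4B, align 2] → 20
@20: h [1B, align 1] → 21
@21: f [1B, align 1] → 22
@22: n_entries [32B, align 2] → 54
@54: g [10B, align 2] → 64
@64: version [1B, align 1] → 65
+1 pad (align 2)
@66: b [4B, align 2] → 70
size 70, align 2
array of 4: 4 × 70 = 280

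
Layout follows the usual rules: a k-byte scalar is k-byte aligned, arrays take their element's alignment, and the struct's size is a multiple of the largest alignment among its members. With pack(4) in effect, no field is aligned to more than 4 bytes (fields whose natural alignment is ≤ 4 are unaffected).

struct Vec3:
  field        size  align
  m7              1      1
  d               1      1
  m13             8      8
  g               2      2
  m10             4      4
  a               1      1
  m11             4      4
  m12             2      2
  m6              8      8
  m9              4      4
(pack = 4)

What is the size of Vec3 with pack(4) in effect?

44

m7 at 0 (size 1, align 1) → ends 1
d at 1 (size 1, align 1) → ends 2
pad 2 to align 4 for m13
m13 at 4 (size 8, align 4) → ends 12
g at 12 (size 2, align 2) → ends 14
pad 2 to align 4 for m10
m10 at 16 (size 4, align 4) → ends 20
a at 20 (size 1, align 1) → ends 21
pad 3 to align 4 for m11
m11 at 24 (size 4, align 4) → ends 28
m12 at 28 (size 2, align 2) → ends 30
pad 2 to align 4 for m6
m6 at 32 (size 8, align 4) → ends 40
m9 at 40 (size 4, align 4) → ends 44
total 44 bytes, alignment 4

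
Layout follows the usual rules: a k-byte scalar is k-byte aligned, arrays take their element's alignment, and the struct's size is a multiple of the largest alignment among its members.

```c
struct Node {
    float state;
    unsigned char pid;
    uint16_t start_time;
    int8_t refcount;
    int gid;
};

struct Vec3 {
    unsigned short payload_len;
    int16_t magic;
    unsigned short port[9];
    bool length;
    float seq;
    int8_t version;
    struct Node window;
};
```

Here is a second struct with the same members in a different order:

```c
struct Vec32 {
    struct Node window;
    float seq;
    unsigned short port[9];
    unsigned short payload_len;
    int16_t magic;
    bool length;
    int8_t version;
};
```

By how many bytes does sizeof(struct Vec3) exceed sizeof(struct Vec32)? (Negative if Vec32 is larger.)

4

Node: @0: state [4B, align 4] → 4; @4: pid [1B, align 1] → 5; +1 pad (align 2); @6: start_time [2B, align 2] → 8; @8: refcount [1B, align 1] → 9; +3 pad (align 4); @12: gid [4B, align 4] → 16; size 16, align 4
@0: payload_len [2B, align 2] → 2
@2: magic [2B, align 2] → 4
@4: port [18B, align 2] → 22
@22: length [1B, align 1] → 23
+1 pad (align 4)
@24: seq [4B, align 4] → 28
@28: version [1B, align 1] → 29
+3 pad (align 4)
@32: window [16B, align 4] → 48
size 48, align 4
— Vec32 —
@0: window [16B, align 4] → 16
@16: seq [4B, align 4] → 20
@20: port [18B, align 2] → 38
@38: payload_len [2B, align 2] → 40
@40: magic [2B, align 2] → 42
@42: length [1B, align 1] → 43
@43: version [1B, align 1] → 44
size 44, align 4
48 − 44 = 4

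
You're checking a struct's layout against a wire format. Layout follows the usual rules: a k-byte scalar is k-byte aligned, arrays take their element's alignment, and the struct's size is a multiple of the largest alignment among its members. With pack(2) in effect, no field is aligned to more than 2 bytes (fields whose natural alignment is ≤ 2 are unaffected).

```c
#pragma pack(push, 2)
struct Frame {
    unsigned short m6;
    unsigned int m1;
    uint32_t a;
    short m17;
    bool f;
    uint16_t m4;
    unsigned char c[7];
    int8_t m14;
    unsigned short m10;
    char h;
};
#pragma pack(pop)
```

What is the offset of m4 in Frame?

m6 at 0 (size 2, align 2) → ends 2
m1 at 2 (size 4, align 2) → ends 6
a at 6 (size 4, align 2) → ends 10
m17 at 10 (size 2, align 2) → ends 12
f at 12 (size 1, align 1) → ends 13
pad 1 to align 2 for m4
m4 at 14 (size 2, align 2) → ends 16

14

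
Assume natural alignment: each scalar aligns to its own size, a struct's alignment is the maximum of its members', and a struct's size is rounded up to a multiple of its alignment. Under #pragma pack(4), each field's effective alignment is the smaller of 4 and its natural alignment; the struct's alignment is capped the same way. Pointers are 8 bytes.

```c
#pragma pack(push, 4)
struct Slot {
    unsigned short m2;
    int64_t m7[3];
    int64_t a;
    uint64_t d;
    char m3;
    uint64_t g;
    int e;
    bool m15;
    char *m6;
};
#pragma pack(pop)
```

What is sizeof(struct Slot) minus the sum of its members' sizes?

8

0..2  m2  (2B, 2-aligned)
2..4  -- padding (2B)
4..28  m7  (24B, 4-aligned)
28..36  a  (8B, 4-aligned)
36..44  d  (8B, 4-aligned)
44..45  m3  (1B, 1-aligned)
45..48  -- padding (3B)
48..56  g  (8B, 4-aligned)
56..60  e  (4B, 4-aligned)
60..61  m15  (1B, 1-aligned)
61..64  -- padding (3B)
64..72  m6  (8B, 4-aligned)
sizeof = 72, alignof = 4
data bytes 64, size 72 → padding 8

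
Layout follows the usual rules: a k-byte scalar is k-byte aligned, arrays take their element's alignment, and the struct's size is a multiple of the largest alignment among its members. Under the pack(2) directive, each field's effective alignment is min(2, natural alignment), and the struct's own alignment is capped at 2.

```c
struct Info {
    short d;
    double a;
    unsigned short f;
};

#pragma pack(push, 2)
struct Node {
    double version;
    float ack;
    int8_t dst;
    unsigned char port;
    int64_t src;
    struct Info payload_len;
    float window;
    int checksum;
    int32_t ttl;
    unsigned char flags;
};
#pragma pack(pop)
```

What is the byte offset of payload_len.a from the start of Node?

Info: d at 0 (size 2, align 2) → ends 2; pad 6 to align 8 for a; a at 8 (size 8, align 8) → ends 16; f at 16 (size 2, align 2) → ends 18; tail pad 6 to reach multiple of 8; total 24 bytes, alignment 8
version at 0 (size 8, align 2) → ends 8
ack at 8 (size 4, align 2) → ends 12
dst at 12 (size 1, align 1) → ends 13
port at 13 (size 1, align 1) → ends 14
src at 14 (size 8, align 2) → ends 22
payload_len at 22 (size 24, align 2) → ends 46
within Info: a at 8
22 + 8 = 30

30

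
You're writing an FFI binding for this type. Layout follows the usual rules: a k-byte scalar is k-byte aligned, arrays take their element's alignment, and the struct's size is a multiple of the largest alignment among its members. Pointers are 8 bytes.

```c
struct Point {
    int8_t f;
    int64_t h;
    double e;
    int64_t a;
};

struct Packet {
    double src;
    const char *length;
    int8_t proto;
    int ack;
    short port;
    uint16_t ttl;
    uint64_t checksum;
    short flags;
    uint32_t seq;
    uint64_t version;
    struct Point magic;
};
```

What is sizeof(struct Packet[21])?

Point: @0: f [1B, align 1] → 1; +7 pad (align 8); @8: h [8B, align 8] → 16; @16: e [8B, align 8] → 24; @24: a [8B, align 8] → 32; size 32, align 8
@0: src [8B, align 8] → 8
@8: length [8B, align 8] → 16
@16: proto [1B, align 1] → 17
+3 pad (align 4)
@20: ack [4B, align 4] → 24
@24: port [2B, align 2] → 26
@26: ttl [2B, align 2] → 28
+4 pad (align 8)
@32: checksum [8B, align 8] → 40
@40: flags [2B, align 2] → 42
+2 pad (align 4)
@44: seq [4B, align 4] → 48
@48: version [8B, align 8] → 56
@56: magic [32B, align 8] → 88
size 88, align 8
array of 21: 21 × 88 = 1848

1848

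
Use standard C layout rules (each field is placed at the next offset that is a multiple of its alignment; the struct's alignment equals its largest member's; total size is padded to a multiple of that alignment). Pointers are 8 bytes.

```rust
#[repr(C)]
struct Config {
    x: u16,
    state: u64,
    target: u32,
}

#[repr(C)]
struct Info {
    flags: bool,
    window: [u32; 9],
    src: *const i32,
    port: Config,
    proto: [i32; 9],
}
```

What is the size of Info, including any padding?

112 bytes

Config: @0: x [2B, align 2] → 2; +6 pad (align 8); @8: state [8B, align 8] → 16; @16: target [4B, align 4] → 20; +4 tail pad (align 8); size 24, align 8
@0: flags [1B, align 1] → 1
+3 pad (align 4)
@4: window [36B, align 4] → 40
@40: src [8B, align 8] → 48
@48: port [24B, align 8] → 72
@72: proto [36B, align 4] → 108
+4 tail pad (align 8)
size 112, align 8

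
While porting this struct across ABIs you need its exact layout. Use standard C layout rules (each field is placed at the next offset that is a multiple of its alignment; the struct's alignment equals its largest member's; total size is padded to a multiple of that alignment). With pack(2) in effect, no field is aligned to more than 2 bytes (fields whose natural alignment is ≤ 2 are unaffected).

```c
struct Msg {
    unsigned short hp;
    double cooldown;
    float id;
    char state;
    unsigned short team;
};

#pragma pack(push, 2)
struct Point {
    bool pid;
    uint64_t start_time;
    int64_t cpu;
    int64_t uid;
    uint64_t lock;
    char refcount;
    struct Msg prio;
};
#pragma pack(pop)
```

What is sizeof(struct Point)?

Msg: 0..2  hp  (2B, 2-aligned); 2..8  -- padding (6B); 8..16  cooldown  (8B, 8-aligned); 16..20  id  (4B, 4-aligned); 20..21  state  (1B, 1-aligned); 21..22  -- padding (1B); 22..24  team  (2B, 2-aligned); sizeof = 24, alignof = 8
0..1  pid  (1B, 1-aligned)
1..2  -- padding (1B)
2..10  start_time  (8B, 2-aligned)
10..18  cpu  (8B, 2-aligned)
18..26  uid  (8B, 2-aligned)
26..34  lock  (8B, 2-aligned)
34..35  refcount  (1B, 1-aligned)
35..36  -- padding (1B)
36..60  prio  (24B, 2-aligned)
sizeof = 60, alignof = 2

60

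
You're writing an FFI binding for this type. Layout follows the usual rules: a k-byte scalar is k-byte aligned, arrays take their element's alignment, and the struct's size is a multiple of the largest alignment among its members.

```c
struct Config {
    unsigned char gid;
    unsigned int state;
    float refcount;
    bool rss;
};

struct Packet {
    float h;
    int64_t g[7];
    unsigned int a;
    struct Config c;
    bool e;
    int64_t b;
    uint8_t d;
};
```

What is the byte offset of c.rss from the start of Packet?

80

Config: @0: gid [1B, align 1] → 1; +3 pad (align 4); @4: state [4B, align 4] → 8; @8: refcount [4B, align 4] → 12; @12: rss [1B, align 1] → 13; +3 tail pad (align 4); size 16, align 4
@0: h [4B, align 4] → 4
+4 pad (align 8)
@8: g [56B, align 8] → 64
@64: a [4B, align 4] → 68
@68: c [16B, align 4] → 84
within Config: rss at 12
68 + 12 = 80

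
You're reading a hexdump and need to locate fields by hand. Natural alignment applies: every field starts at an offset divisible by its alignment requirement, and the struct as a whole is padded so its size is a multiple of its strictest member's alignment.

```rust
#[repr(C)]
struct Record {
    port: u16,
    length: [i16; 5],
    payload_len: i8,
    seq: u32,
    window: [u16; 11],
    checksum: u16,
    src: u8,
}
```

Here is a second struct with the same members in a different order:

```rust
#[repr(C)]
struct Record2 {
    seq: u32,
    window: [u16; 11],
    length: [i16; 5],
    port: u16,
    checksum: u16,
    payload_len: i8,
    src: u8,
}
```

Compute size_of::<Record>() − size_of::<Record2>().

4

port at 0 (size 2, align 2) → ends 2
length at 2 (size 10, align 2) → ends 12
payload_len at 12 (size 1, align 1) → ends 13
pad 3 to align 4 for seq
seq at 16 (size 4, align 4) → ends 20
window at 20 (size 22, align 2) → ends 42
checksum at 42 (size 2, align 2) → ends 44
src at 44 (size 1, align 1) → ends 45
tail pad 3 to reach multiple of 4
total 48 bytes, alignment 4
— Record2 —
seq at 0 (size 4, align 4) → ends 4
window at 4 (size 22, align 2) → ends 26
length at 26 (size 10, align 2) → ends 36
port at 36 (size 2, align 2) → ends 38
checksum at 38 (size 2, align 2) → ends 40
payload_len at 40 (size 1, align 1) → ends 41
src at 41 (size 1, align 1) → ends 42
tail pad 2 to reach multiple of 4
total 44 bytes, alignment 4
48 − 44 = 4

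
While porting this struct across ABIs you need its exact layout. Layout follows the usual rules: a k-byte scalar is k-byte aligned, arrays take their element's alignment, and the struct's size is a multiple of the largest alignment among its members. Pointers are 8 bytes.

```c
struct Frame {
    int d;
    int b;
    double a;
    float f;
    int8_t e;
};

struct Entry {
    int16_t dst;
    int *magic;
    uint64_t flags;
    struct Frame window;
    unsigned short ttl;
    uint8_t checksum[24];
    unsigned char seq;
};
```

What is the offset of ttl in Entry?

48

Frame: d at 0 (size 4, align 4) → ends 4; b at 4 (size 4, align 4) → ends 8; a at 8 (size 8, align 8) → ends 16; f at 16 (size 4, align 4) → ends 20; e at 20 (size 1, align 1) → ends 21; tail pad 3 to reach multiple of 8; total 24 bytes, alignment 8
dst at 0 (size 2, align 2) → ends 2
pad 6 to align 8 for magic
magic at 8 (size 8, align 8) → ends 16
flags at 16 (size 8, align 8) → ends 24
window at 24 (size 24, align 8) → ends 48
ttl at 48 (size 2, align 2) → ends 50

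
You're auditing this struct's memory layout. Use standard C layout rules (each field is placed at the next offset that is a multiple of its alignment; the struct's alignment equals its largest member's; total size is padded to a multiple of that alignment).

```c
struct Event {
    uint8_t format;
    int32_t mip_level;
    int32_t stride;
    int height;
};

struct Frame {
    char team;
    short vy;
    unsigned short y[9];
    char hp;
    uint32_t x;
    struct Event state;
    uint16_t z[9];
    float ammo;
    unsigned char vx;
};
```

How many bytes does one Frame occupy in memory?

72

Event: @0: format [1B, align 1] → 1; +3 pad (align 4); @4: mip_level [4B, align 4] → 8; @8: stride [4B, align 4] → 12; @12: height [4B, align 4] → 16; size 16, align 4
@0: team [1B, align 1] → 1
+1 pad (align 2)
@2: vy [2B, align 2] → 4
@4: y [18B, align 2] → 22
@22: hp [1B, align 1] → 23
+1 pad (align 4)
@24: x [4B, align 4] → 28
@28: state [16B, align 4] → 44
@44: z [18B, align 2] → 62
+2 pad (align 4)
@64: ammo [4B, align 4] → 68
@68: vx [1B, align 1] → 69
+3 tail pad (align 4)
size 72, align 4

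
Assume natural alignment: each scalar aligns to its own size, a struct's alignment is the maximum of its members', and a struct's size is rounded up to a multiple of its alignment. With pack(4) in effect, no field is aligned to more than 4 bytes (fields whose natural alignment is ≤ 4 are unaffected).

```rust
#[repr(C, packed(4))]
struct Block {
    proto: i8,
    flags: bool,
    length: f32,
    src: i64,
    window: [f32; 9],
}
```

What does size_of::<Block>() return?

proto at 0 (size 1, align 1) → ends 1
flags at 1 (size 1, align 1) → ends 2
pad 2 to align 4 for length
length at 4 (size 4, align 4) → ends 8
src at 8 (size 8, align 4) → ends 16
window at 16 (size 36, align 4) → ends 52
total 52 bytes, alignment 4

52 bytes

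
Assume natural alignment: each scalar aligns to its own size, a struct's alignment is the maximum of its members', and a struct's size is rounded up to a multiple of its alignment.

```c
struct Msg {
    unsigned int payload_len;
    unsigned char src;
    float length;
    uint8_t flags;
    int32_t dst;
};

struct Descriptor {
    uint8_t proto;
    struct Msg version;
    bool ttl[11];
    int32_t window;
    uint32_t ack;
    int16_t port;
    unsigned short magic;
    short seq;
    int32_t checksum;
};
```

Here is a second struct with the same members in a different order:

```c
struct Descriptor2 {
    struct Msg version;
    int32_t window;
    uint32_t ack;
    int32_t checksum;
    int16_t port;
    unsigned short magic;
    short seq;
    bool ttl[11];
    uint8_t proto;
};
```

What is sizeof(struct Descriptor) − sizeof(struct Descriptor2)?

Msg: payload_len at 0 (size 4, align 4) → ends 4; src at 4 (size 1, align 1) → ends 5; pad 3 to align 4 for length; length at 8 (size 4, align 4) → ends 12; flags at 12 (size 1, align 1) → ends 13; pad 3 to align 4 for dst; dst at 16 (size 4, align 4) → ends 20; total 20 bytes, alignment 4
proto at 0 (size 1, align 1) → ends 1
pad 3 to align 4 for version
version at 4 (size 20, align 4) → ends 24
ttl at 24 (size 11, align 1) → ends 35
pad 1 to align 4 for window
window at 36 (size 4, align 4) → ends 40
ack at 40 (size 4, align 4) → ends 44
port at 44 (size 2, align 2) → ends 46
magic at 46 (size 2, align 2) → ends 48
seq at 48 (size 2, align 2) → ends 50
pad 2 to align 4 for checksum
checksum at 52 (size 4, align 4) → ends 56
total 56 bytes, alignment 4
— Descriptor2 —
version at 0 (size 20, align 4) → ends 20
window at 20 (size 4, align 4) → ends 24
ack at 24 (size 4, align 4) → ends 28
checksum at 28 (size 4, align 4) → ends 32
port at 32 (size 2, align 2) → ends 34
magic at 34 (size 2, align 2) → ends 36
seq at 36 (size 2, align 2) → ends 38
ttl at 38 (size 11, align 1) → ends 49
proto at 49 (size 1, align 1) → ends 50
tail pad 2 to reach multiple of 4
total 52 bytes, alignment 4
56 − 52 = 4

4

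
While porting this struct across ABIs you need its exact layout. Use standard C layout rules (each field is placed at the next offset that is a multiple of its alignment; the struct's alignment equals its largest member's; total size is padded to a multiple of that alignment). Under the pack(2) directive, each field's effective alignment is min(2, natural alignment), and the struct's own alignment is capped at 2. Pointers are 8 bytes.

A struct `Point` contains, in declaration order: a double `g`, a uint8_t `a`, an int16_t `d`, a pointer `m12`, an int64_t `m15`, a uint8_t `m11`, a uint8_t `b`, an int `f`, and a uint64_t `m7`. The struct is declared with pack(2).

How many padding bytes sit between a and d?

@0: g [8B, align 2] → 8
@8: a [1B, align 1] → 9
+1 pad (align 2)
@10: d [2B, align 2] → 12

1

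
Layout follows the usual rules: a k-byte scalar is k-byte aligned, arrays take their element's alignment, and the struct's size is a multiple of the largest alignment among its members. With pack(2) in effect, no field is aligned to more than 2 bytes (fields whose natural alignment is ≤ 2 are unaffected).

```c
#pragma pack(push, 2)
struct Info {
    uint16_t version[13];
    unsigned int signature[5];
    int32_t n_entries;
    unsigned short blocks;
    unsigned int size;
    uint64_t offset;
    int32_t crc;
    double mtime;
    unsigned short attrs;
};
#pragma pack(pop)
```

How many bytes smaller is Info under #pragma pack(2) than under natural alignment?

natural layout:
  0..26  version  (26B, 2-aligned)
  26..28  -- padding (2B)
  28..48  signature  (20B, 4-aligned)
  48..52  n_entries  (4B, 4-aligned)
  52..54  blocks  (2B, 2-aligned)
  54..56  -- padding (2B)
  56..60  size  (4B, 4-aligned)
  60..64  -- padding (4B)
  64..72  offset  (8B, 8-aligned)
  72..76  crc  (4B, 4-aligned)
  76..80  -- padding (4B)
  80..88  mtime  (8B, 8-aligned)
  88..90  attrs  (2B, 2-aligned)
  90..96  -- tail padding (6B)
  sizeof = 96, alignof = 8
packed(2) layout:
  0..26  version  (26B, 2-aligned)
  26..46  signature  (20B, 2-aligned)
  46..50  n_entries  (4B, 2-aligned)
  50..52  blocks  (2B, 2-aligned)
  52..56  size  (4B, 2-aligned)
  56..64  offset  (8B, 2-aligned)
  64..68  crc  (4B, 2-aligned)
  68..76  mtime  (8B, 2-aligned)
  76..78  attrs  (2B, 2-aligned)
  sizeof = 78, alignof = 2
96 − 78 = 18

18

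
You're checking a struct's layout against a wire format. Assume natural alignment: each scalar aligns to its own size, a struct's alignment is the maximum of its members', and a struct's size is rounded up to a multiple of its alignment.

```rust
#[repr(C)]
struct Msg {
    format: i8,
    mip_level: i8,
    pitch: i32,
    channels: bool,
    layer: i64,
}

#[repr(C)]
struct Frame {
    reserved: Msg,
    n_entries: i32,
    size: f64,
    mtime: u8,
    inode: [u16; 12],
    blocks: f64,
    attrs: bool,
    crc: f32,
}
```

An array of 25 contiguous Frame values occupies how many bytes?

Msg: @0: format [1B, align 1] → 1; @1: mip_level [1B, align 1] → 2; +2 pad (align 4); @4: pitch [4B, align 4] → 8; @8: channels [1B, align 1] → 9; +7 pad (align 8); @16: layer [8B, align 8] → 24; size 24, align 8
@0: reserved [24B, align 8] → 24
@24: n_entries [4B, align 4] → 28
+4 pad (align 8)
@32: size [8B, align 8] → 40
@40: mtime [1B, align 1] → 41
+1 pad (align 2)
@42: inode [24B, align 2] → 66
+6 pad (align 8)
@72: blocks [8B, align 8] → 80
@80: attrs [1B, align 1] → 81
+3 pad (align 4)
@84: crc [4B, align 4] → 88
size 88, align 8
array of 25: 25 × 88 = 2200

2200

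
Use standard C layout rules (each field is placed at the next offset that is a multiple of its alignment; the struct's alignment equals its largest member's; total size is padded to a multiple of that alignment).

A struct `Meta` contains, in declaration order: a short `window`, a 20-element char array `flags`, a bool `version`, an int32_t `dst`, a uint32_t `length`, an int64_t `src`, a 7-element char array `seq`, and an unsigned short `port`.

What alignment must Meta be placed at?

member alignments: window=2, flags=1, version=1, dst=4, length=4, src=8, seq=1, port=2
max = 8

8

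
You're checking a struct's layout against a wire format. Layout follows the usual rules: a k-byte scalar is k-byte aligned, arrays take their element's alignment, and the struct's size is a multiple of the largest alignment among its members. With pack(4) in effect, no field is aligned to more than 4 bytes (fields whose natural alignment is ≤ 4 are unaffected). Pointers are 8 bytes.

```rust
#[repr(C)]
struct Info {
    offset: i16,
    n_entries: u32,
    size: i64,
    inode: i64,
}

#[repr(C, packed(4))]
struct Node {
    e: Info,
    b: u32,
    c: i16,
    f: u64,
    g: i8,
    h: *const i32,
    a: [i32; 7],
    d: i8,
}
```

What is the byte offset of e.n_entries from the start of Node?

4

Info: @0: offset [2B, align 2] → 2; +2 pad (align 4); @4: n_entries [4B, align 4] → 8; @8: size [8B, align 8] → 16; @16: inode [8B, align 8] → 24; size 24, align 8
@0: e [24B, align 4] → 24
within Info: n_entries at 4
0 + 4 = 4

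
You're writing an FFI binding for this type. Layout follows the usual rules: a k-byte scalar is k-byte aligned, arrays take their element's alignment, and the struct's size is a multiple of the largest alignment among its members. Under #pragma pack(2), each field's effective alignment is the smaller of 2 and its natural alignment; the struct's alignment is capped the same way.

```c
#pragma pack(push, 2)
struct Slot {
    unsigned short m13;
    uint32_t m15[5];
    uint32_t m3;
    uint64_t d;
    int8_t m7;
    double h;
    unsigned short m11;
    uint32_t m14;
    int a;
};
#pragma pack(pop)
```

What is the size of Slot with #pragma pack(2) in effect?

54

m13 at 0 (size 2, align 2) → ends 2
m15 at 2 (size 20, align 2) → ends 22
m3 at 22 (size 4, align 2) → ends 26
d at 26 (size 8, align 2) → ends 34
m7 at 34 (size 1, align 1) → ends 35
pad 1 to align 2 for h
h at 36 (size 8, align 2) → ends 44
m11 at 44 (size 2, align 2) → ends 46
m14 at 46 (size 4, align 2) → ends 50
a at 50 (size 4, align 2) → ends 54
total 54 bytes, alignment 2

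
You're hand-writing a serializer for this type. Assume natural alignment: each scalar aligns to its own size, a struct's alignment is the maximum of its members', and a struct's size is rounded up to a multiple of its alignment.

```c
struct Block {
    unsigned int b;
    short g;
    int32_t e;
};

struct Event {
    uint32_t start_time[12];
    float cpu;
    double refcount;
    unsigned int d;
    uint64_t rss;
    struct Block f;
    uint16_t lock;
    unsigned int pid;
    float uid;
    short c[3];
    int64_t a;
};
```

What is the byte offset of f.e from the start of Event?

Block: @0: b [4B, align 4] → 4; @4: g [2B, align 2] → 6; +2 pad (align 4); @8: e [4B, align 4] → 12; size 12, align 4
@0: start_time [48B, align 4] → 48
@48: cpu [4B, align 4] → 52
+4 pad (align 8)
@56: refcount [8B, align 8] → 64
@64: d [4B, align 4] → 68
+4 pad (align 8)
@72: rss [8B, align 8] → 80
@80: f [12B, align 4] → 92
within Block: e at 8
80 + 8 = 88

88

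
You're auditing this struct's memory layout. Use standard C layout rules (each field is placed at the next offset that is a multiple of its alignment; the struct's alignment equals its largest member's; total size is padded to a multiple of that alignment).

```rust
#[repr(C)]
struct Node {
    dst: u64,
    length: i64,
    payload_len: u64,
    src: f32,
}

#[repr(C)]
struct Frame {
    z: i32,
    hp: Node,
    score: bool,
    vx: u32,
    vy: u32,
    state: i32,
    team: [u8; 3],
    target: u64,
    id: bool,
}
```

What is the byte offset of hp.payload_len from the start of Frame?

Node: dst at 0 (size 8, align 8) → ends 8; length at 8 (size 8, align 8) → ends 16; payload_len at 16 (size 8, align 8) → ends 24; src at 24 (size 4, align 4) → ends 28; tail pad 4 to reach multiple of 8; total 32 bytes, alignment 8
z at 0 (size 4, align 4) → ends 4
pad 4 to align 8 for hp
hp at 8 (size 32, align 8) → ends 40
within Node: payload_len at 16
8 + 16 = 24

24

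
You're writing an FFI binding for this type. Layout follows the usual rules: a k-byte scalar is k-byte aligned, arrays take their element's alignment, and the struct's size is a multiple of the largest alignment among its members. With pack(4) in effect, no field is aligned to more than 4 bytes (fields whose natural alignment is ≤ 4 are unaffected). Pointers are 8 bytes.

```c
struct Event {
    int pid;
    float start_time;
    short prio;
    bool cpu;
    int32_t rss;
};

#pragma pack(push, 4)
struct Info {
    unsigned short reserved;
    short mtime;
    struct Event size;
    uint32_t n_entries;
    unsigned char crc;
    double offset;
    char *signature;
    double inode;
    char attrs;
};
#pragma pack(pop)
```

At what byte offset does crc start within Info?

Event: pid at 0 (size 4, align 4) → ends 4; start_time at 4 (size 4, align 4) → ends 8; prio at 8 (size 2, align 2) → ends 10; cpu at 10 (size 1, align 1) → ends 11; pad 1 to align 4 for rss; rss at 12 (size 4, align 4) → ends 16; total 16 bytes, alignment 4
reserved at 0 (size 2, align 2) → ends 2
mtime at 2 (size 2, align 2) → ends 4
size at 4 (size 16, align 4) → ends 20
n_entries at 20 (size 4, align 4) → ends 24
crc at 24 (size 1, align 1) → ends 25

24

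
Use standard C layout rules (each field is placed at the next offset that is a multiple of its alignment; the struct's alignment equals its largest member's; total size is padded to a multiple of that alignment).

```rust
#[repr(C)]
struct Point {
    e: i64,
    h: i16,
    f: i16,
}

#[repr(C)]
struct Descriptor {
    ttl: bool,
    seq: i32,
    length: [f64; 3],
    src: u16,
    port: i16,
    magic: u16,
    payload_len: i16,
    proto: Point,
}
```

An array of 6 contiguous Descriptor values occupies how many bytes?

336

Point: e at 0 (size 8, align 8) → ends 8; h at 8 (size 2, align 2) → ends 10; f at 10 (size 2, align 2) → ends 12; tail pad 4 to reach multiple of 8; total 16 bytes, alignment 8
ttl at 0 (size 1, align 1) → ends 1
pad 3 to align 4 for seq
seq at 4 (size 4, align 4) → ends 8
length at 8 (size 24, align 8) → ends 32
src at 32 (size 2, align 2) → ends 34
port at 34 (size 2, align 2) → ends 36
magic at 36 (size 2, align 2) → ends 38
payload_len at 38 (size 2, align 2) → ends 40
proto at 40 (size 16, align 8) → ends 56
total 56 bytes, alignment 8
array of 6: 6 × 56 = 336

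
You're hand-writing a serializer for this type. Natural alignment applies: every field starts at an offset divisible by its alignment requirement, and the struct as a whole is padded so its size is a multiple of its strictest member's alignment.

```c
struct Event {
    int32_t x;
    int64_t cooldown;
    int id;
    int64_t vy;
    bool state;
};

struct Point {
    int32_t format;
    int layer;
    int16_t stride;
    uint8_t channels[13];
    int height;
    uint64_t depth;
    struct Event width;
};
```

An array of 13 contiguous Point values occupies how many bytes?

1040

Event: @0: x [4B, align 4] → 4; +4 pad (align 8); @8: cooldown [8B, align 8] → 16; @16: id [4B, align 4] → 20; +4 pad (align 8); @24: vy [8B, align 8] → 32; @32: state [1B, align 1] → 33; +7 tail pad (align 8); size 40, align 8
@0: format [4B, align 4] → 4
@4: layer [4B, align 4] → 8
@8: stride [2B, align 2] → 10
@10: channels [13B, align 1] → 23
+1 pad (align 4)
@24: height [4B, align 4] → 28
+4 pad (align 8)
@32: depth [8B, align 8] → 40
@40: width [40B, align 8] → 80
size 80, align 8
array of 13: 13 × 80 = 1040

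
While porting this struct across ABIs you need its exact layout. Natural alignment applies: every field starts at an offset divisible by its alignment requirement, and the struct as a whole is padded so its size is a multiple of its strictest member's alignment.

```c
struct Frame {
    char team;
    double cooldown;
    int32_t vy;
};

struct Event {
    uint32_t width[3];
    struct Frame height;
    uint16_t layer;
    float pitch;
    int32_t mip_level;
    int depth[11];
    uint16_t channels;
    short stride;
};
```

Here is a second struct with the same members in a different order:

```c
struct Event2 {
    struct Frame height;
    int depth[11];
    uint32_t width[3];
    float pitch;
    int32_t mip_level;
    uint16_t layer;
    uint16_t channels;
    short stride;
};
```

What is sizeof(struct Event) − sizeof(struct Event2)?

Frame: @0: team [1B, align 1] → 1; +7 pad (align 8); @8: cooldown [8B, align 8] → 16; @16: vy [4B, align 4] → 20; +4 tail pad (align 8); size 24, align 8
@0: width [12B, align 4] → 12
+4 pad (align 8)
@16: height [24B, align 8] → 40
@40: layer [2B, align 2] → 42
+2 pad (align 4)
@44: pitch [4B, align 4] → 48
@48: mip_level [4B, align 4] → 52
@52: depth [44B, align 4] → 96
@96: channels [2B, align 2] → 98
@98: stride [2B, align 2] → 100
+4 tail pad (align 8)
size 104, align 8
— Event2 —
@0: height [24B, align 8] → 24
@24: depth [44B, align 4] → 68
@68: width [12B, align 4] → 80
@80: pitch [4B, align 4] → 84
@84: mip_level [4B, align 4] → 88
@88: layer [2B, align 2] → 90
@90: channels [2B, align 2] → 92
@92: stride [2B, align 2] → 94
+2 tail pad (align 8)
size 96, align 8
104 − 96 = 8

8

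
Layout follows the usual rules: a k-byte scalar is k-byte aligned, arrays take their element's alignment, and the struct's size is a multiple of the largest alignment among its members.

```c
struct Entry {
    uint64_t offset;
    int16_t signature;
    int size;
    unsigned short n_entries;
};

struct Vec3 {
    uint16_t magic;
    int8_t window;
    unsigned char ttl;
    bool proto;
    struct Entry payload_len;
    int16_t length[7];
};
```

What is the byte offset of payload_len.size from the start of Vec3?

Entry: offset at 0 (size 8, align 8) → ends 8; signature at 8 (size 2, align 2) → ends 10; pad 2 to align 4 for size; size at 12 (size 4, align 4) → ends 16; n_entries at 16 (size 2, align 2) → ends 18; tail pad 6 to reach multiple of 8; total 24 bytes, alignment 8
magic at 0 (size 2, align 2) → ends 2
window at 2 (size 1, align 1) → ends 3
ttl at 3 (size 1, align 1) → ends 4
proto at 4 (size 1, align 1) → ends 5
pad 3 to align 8 for payload_len
payload_len at 8 (size 24, align 8) → ends 32
within Entry: size at 12
8 + 12 = 20

20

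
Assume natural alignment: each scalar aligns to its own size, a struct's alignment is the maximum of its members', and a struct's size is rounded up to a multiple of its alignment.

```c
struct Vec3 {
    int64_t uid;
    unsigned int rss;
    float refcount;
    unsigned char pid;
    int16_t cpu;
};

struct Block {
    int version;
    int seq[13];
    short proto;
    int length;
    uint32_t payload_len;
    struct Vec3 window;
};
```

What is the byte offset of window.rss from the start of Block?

Vec3: uid at 0 (size 8, align 8) → ends 8; rss at 8 (size 4, align 4) → ends 12; refcount at 12 (size 4, align 4) → ends 16; pid at 16 (size 1, align 1) → ends 17; pad 1 to align 2 for cpu; cpu at 18 (size 2, align 2) → ends 20; tail pad 4 to reach multiple of 8; total 24 bytes, alignment 8
version at 0 (size 4, align 4) → ends 4
seq at 4 (size 52, align 4) → ends 56
proto at 56 (size 2, align 2) → ends 58
pad 2 to align 4 for length
length at 60 (size 4, align 4) → ends 64
payload_len at 64 (size 4, align 4) → ends 68
pad 4 to align 8 for window
window at 72 (size 24, align 8) → ends 96
within Vec3: rss at 8
72 + 8 = 80

80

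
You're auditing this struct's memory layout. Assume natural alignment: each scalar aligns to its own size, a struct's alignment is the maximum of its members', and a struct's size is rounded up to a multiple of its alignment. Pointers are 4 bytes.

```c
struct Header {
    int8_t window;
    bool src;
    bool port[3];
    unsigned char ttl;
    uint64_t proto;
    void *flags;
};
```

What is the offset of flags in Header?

16

@0: window [1B, align 1] → 1
@1: src [1B, align 1] → 2
@2: port [3B, align 1] → 5
@5: ttl [1B, align 1] → 6
+2 pad (align 8)
@8: proto [8B, align 8] → 16
@16: flags [4B, align 4] → 20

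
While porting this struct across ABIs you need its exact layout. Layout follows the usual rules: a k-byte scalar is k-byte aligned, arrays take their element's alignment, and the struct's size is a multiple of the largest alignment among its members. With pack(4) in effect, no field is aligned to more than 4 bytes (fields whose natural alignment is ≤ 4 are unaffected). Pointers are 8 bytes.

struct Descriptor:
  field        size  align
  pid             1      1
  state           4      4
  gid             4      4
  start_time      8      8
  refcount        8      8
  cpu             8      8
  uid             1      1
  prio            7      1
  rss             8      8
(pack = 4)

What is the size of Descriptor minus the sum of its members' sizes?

@0: pid [1B, align 1] → 1
+3 pad (align 4)
@4: state [4B, align 4] → 8
@8: gid [4B, align 4] → 12
@12: start_time [8B, align 4] → 20
@20: refcount [8B, align 4] → 28
@28: cpu [8B, align 4] → 36
@36: uid [1B, align 1] → 37
@37: prio [7B, align 1] → 44
@44: rss [8B, align 4] → 52
size 52, align 4
data bytes 49, size 52 → padding 3

3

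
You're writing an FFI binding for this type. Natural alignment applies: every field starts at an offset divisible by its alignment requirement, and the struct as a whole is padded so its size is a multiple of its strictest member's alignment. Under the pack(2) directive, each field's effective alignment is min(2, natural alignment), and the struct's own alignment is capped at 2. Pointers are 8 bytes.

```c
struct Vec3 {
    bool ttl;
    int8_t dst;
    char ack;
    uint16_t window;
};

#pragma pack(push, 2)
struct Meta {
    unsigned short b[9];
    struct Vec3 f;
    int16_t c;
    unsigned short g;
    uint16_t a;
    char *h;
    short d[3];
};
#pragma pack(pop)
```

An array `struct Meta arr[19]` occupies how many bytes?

Vec3: 0..1  ttl  (1B, 1-aligned); 1..2  dst  (1B, 1-aligned); 2..3  ack  (1B, 1-aligned); 3..4  -- padding (1B); 4..6  window  (2B, 2-aligned); sizeof = 6, alignof = 2
0..18  b  (18B, 2-aligned)
18..24  f  (6B, 2-aligned)
24..26  c  (2B, 2-aligned)
26..28  g  (2B, 2-aligned)
28..30  a  (2B, 2-aligned)
30..38  h  (8B, 2-aligned)
38..44  d  (6B, 2-aligned)
sizeof = 44, alignof = 2
array of 19: 19 × 44 = 836

836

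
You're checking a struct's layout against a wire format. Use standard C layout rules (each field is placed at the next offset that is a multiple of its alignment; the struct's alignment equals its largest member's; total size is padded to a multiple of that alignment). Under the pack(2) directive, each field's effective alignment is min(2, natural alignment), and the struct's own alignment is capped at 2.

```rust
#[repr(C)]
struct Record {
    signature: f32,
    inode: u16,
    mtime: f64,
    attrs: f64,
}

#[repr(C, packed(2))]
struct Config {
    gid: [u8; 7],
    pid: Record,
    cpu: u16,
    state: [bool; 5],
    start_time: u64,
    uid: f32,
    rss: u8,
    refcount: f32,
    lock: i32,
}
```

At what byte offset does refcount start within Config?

Record: @0: signature [4B, align 4] → 4; @4: inode [2B, align 2] → 6; +2 pad (align 8); @8: mtime [8B, align 8] → 16; @16: attrs [8B, align 8] → 24; size 24, align 8
@0: gid [7B, align 1] → 7
+1 pad (align 2)
@8: pid [24B, align 2] → 32
@32: cpu [2B, align 2] → 34
@34: state [5B, align 1] → 39
+1 pad (align 2)
@40: start_time [8B, align 2] → 48
@48: uid [4B, align 2] → 52
@52: rss [1B, align 1] → 53
+1 pad (align 2)
@54: refcount [4B, align 2] → 58

54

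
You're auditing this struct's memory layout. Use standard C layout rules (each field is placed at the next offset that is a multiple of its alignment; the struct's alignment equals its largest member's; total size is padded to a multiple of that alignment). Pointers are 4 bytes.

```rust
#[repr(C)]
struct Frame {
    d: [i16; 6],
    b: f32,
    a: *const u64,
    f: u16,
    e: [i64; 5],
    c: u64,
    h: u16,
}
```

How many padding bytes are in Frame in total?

0..12  d  (12B, 2-aligned)
12..16  b  (4B, 4-aligned)
16..20  a  (4B, 4-aligned)
20..22  f  (2B, 2-aligned)
22..24  -- padding (2B)
24..64  e  (40B, 8-aligned)
64..72  c  (8B, 8-aligned)
72..74  h  (2B, 2-aligned)
74..80  -- tail padding (6B)
sizeof = 80, alignof = 8
data bytes 72, size 80 → padding 8

8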